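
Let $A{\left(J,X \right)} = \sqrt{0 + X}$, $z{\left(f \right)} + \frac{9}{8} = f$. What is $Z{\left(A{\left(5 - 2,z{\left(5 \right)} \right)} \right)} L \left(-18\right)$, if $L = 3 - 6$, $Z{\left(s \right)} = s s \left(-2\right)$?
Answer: $- \frac{837}{2} \approx -418.5$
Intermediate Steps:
$z{\left(f \right)} = - \frac{9}{8} + f$
$A{\left(J,X \right)} = \sqrt{X}$
$Z{\left(s \right)} = - 2 s^{2}$ ($Z{\left(s \right)} = s^{2} \left(-2\right) = - 2 s^{2}$)
$L = -3$ ($L = 3 - 6 = -3$)
$Z{\left(A{\left(5 - 2,z{\left(5 \right)} \right)} \right)} L \left(-18\right) = - 2 \left(\sqrt{- \frac{9}{8} + 5}\right)^{2} \left(-3\right) \left(-18\right) = - 2 \left(\sqrt{\frac{31}{8}}\right)^{2} \left(-3\right) \left(-18\right) = - 2 \left(\frac{\sqrt{62}}{4}\right)^{2} \left(-3\right) \left(-18\right) = \left(-2\right) \frac{31}{8} \left(-3\right) \left(-18\right) = \left(- \frac{31}{4}\right) \left(-3\right) \left(-18\right) = \frac{93}{4} \left(-18\right) = - \frac{837}{2}$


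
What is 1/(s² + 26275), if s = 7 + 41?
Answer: 1/28579 ≈ 3.4991e-5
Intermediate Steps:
s = 48
1/(s² + 26275) = 1/(48² + 26275) = 1/(2304 + 26275) = 1/28579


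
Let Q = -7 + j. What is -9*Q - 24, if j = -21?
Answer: 228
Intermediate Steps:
Q = -28 (Q = -7 - 21 = -28)
-9*Q - 24 = -9*(-28) - 24 = 252 - 24 = 228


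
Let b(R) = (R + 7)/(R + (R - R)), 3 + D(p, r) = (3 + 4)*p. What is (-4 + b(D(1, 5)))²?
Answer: 25/16 ≈ 1.5625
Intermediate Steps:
D(p, r) = -3 + 7*p (D(p, r) = -3 + (3 + 4)*p = -3 + 7*p)
b(R) = (7 + R)/R (b(R) = (7 + R)/(R + 0) = (7 + R)/R)
(-4 + b(D(1, 5)))² = (-4 + (7 + (-3 + 7*1))/(-3 + 7*1))² = (-4 + (7 + (-3 + 7))/(-3 + 7))² = (-4 + (7 + 4)/4)² = (-4 + (¼)*11)² = (-4 + 11/4)² = (-5/4)² = 25/16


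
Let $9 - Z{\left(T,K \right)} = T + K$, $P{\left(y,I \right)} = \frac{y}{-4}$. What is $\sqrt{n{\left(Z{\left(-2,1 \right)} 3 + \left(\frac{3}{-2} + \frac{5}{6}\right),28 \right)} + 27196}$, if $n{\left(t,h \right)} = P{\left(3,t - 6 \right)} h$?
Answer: $5 \sqrt{1087} \approx 164.85$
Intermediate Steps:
$P{\left(y,I \right)} = - \frac{y}{4}$ ($P{\left(y,I \right)} = y \left(- \frac{1}{4}\right) = - \frac{y}{4}$)
$Z{\left(T,K \right)} = 9 - K - T$ ($Z{\left(T,K \right)} = 9 - \left(T + K\right) = 9 - \left(K + T\right) = 9 - K - T$)
$n{\left(t,h \right)} = - \frac{3 h}{4}$ ($n{\left(t,h \right)} = \left(- \frac{1}{4}\right) 3 h = - \frac{3 h}{4}$)
$\sqrt{n{\left(Z{\left(-2,1 \right)} 3 + \left(\frac{3}{-2} + \frac{5}{6}\right),28 \right)} + 27196} = \sqrt{\left(- \frac{3}{4}\right) 28 + 27196} = \sqrt{-21 + 27196} = \sqrt{27175} = 5 \sqrt{1087}$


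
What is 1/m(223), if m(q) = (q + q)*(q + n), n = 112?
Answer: 1/149410 ≈ 6.6930e-6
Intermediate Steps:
m(q) = 2*q*(112 + q) (m(q) = (q + q)*(q + 112) = (2*q)*(112 + q) = 2*q*(112 + q))
1/m(223) = 1/(2*223*(112 + 223)) = 1/(2*223*335) = 1/149410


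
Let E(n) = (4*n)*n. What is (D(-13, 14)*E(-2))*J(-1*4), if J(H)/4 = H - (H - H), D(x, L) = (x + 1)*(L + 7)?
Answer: 64512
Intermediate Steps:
E(n) = 4*n²
D(x, L) = (1 + x)*(7 + L)
J(H) = 4*H (J(H) = 4*(H - (H - H)) = 4*(H - 1*0) = 4*(H + 0) = 4*H)
(D(-13, 14)*E(-2))*J(-1*4) = ((7 + 14 + 7*(-13) + 14*(-13))*(4*(-2)²))*(4*(-1*4)) = ((7 + 14 - 91 - 182)*(4*4))*(4*(-4)) = -252*16*(-16) = -4032*(-16) = 64512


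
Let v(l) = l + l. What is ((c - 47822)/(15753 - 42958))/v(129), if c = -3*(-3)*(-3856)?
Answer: 41263/3509445 ≈ 0.011758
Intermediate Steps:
c = -34704 (c = 9*(-3856) = -34704)
v(l) = 2*l
((c - 47822)/(15753 - 42958))/v(129) = ((-34704 - 47822)/(15753 - 42958))/((2*129)) = -82526/(-27205)/258 = -82526*(-1/27205)*(1/258) = (82526/27205)*(1/258) = 41263/3509445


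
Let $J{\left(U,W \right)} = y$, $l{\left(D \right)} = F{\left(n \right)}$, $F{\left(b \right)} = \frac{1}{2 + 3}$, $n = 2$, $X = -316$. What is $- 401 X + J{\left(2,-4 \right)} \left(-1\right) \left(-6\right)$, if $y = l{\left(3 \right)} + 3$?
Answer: $\frac{633676}{5} \approx 1.2674 \cdot 10^{5}$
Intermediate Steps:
$F{\left(b \right)} = \frac{1}{5}$
$l{\left(D \right)} = \frac{1}{5}$
$y = \frac{16}{5}$ ($y = \frac{1}{5} + 3 = \frac{16}{5} \approx 3.2$)
$J{\left(U,W \right)} = \frac{16}{5}$
$- 401 X + J{\left(2,-4 \right)} \left(-1\right) \left(-6\right) = \left(-401\right) \left(-316\right) + \frac{16}{5} \left(-1\right) \left(-6\right) = 126716 - - \frac{96}{5} = 126716 + \frac{96}{5} = \frac{633676}{5}$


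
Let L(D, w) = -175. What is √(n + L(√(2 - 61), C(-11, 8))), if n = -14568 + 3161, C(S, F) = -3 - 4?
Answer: I*√11582 ≈ 107.62*I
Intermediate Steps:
C(S, F) = -7
n = -11407
√(n + L(√(2 - 61), C(-11, 8))) = √(-11407 - 175) = √(-11582) = I*√11582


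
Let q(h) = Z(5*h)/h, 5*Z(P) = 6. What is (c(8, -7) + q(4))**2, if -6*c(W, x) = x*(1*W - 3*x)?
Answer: 262144/225 ≈ 1165.1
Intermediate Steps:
Z(P) = 6/5 (Z(P) = (1/5)*6 = 6/5)
q(h) = 6/(5*h)
c(W, x) = -x*(W - 3*x)/6 (c(W, x) = -x*(1*W - 3*x)/6 = -x*(W - 3*x)/6)
(c(8, -7) + q(4))**2 = ((1/6)*(-7)*(-1*8 + 3*(-7)) + (6/5)/4)**2 = ((1/6)*(-7)*(-8 - 21) + (6/5)*(1/4))**2 = ((1/6)*(-7)*(-29) + 3/10)**2 = (203/6 + 3/10)**2 = (512/15)**2 = 262144/225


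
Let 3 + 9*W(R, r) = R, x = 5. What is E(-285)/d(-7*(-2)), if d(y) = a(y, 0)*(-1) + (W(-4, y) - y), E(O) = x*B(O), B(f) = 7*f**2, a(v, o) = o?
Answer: -192375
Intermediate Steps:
E(O) = 35*O**2 (E(O) = 5*(7*O**2) = 35*O**2)
W(R, r) = -1/3 + R/9
d(y) = -7/9 - y (d(y) = 0*(-1) + ((-1/3 + (1/9)*(-4)) - y) = 0 + ((-1/3 - 4/9) - y) = 0 + (-7/9 - y) = -7/9 - y)
E(-285)/d(-7*(-2)) = (35*(-285)**2)/(-7/9 - (-7)*(-2)) = (35*81225)/(-7/9 - 1*14) = 2842875/(-7/9 - 14) = 2842875/(-133/9) = 2842875*(-9/133) = -192375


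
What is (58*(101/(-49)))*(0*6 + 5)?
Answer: -29290/49 ≈ -597.75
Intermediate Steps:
(58*(101/(-49)))*(0*6 + 5) = (58*(101*(-1/49)))*(0 + 5) = (58*(-101/49))*5 = -5858/49*5 = -29290/49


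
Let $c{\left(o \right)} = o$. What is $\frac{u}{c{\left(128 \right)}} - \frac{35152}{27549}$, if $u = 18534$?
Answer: $\frac{253046855}{1763136} \approx 143.52$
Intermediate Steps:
$\frac{u}{c{\left(128 \right)}} - \frac{35152}{27549} = \frac{18534}{128} - \frac{35152}{27549} = 18534 \cdot \frac{1}{128} - \frac{35152}{27549} = \frac{9267}{64} - \frac{35152}{27549} = \frac{253046855}{1763136}$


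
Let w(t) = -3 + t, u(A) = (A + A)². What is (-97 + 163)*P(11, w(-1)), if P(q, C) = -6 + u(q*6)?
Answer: 1149588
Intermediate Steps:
u(A) = 4*A² (u(A) = (2*A)² = 4*A²)
P(q, C) = -6 + 144*q² (P(q, C) = -6 + 4*(q*6)² = -6 + 4*(6*q)² = -6 + 4*(36*q²) = -6 + 144*q²)
(-97 + 163)*P(11, w(-1)) = (-97 + 163)*(-6 + 144*11²) = 66*(-6 + 144*121) = 66*(-6 + 17424) = 66*17418 = 1149588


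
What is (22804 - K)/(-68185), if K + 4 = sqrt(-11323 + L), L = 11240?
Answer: -22808/68185 + I*sqrt(83)/68185 ≈ -0.3345 + 0.00013361*I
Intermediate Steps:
K = -4 + I*sqrt(83) (K = -4 + sqrt(-11323 + 11240) = -4 + sqrt(-83) = -4 + I*sqrt(83) ≈ -4.0 + 9.1104*I)
(22804 - K)/(-68185) = (22804 - (-4 + I*sqrt(83)))/(-68185) = (22804 + (4 - I*sqrt(83)))*(-1/68185) = (22808 - I*sqrt(83))*(-1/68185) = -22808/68185 + I*sqrt(83)/68185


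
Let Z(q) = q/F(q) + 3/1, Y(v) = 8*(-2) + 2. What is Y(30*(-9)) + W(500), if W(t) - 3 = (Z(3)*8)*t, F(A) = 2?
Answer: 17989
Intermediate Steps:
Y(v) = -14 (Y(v) = -16 + 2 = -14)
Z(q) = 3 + q/2 (Z(q) = q/2 + 3/1 = q*(½) + 3*1 = q/2 + 3 = 3 + q/2)
W(t) = 3 + 36*t (W(t) = 3 + ((3 + (½)*3)*8)*t = 3 + ((3 + 3/2)*8)*t = 3 + ((9/2)*8)*t = 3 + 36*t)
Y(30*(-9)) + W(500) = -14 + (3 + 36*500) = -14 + (3 + 18000) = -14 + 18003 = 17989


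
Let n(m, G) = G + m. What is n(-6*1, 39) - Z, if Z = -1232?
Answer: 1265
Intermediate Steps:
n(-6*1, 39) - Z = (39 - 6*1) - 1*(-1232) = (39 - 6) + 1232 = 33 + 1232 = 1265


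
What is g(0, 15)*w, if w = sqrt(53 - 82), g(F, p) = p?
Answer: 15*I*sqrt(29) ≈ 80.777*I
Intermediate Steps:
w = I*sqrt(29) (w = sqrt(-29) = I*sqrt(29) ≈ 5.3852*I)
g(0, 15)*w = 15*(I*sqrt(29)) = 15*I*sqrt(29)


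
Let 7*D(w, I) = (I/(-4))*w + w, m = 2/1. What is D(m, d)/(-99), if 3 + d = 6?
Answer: -1/1386 ≈ -0.00072150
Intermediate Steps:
d = 3 (d = -3 + 6 = 3)
m = 2 (m = 2*1 = 2)
D(w, I) = w/7 - I*w/28 (D(w, I) = ((I/(-4))*w + w)/7 = ((I*(-¼))*w + w)/7 = ((-I/4)*w + w)/7 = (-I*w/4 + w)/7 = (w - I*w/4)/7 = w/7 - I*w/28)
D(m, d)/(-99) = ((1/28)*2*(4 - 1*3))/(-99) = ((1/28)*2*(4 - 3))*(-1/99) = ((1/28)*2*1)*(-1/99) = (1/14)*(-1/99) = -1/1386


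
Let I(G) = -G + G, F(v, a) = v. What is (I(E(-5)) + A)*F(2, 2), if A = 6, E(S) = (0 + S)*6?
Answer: 12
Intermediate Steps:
E(S) = 6*S (E(S) = S*6 = 6*S)
I(G) = 0
(I(E(-5)) + A)*F(2, 2) = (0 + 6)*2 = 6*2 = 12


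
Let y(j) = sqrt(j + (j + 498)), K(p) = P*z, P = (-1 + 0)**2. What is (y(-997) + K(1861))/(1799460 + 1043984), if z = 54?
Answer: 27/1421722 + I*sqrt(374)/1421722 ≈ 1.8991e-5 + 1.3603e-5*I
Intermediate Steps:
P = 1 (P = (-1)**2 = 1)
K(p) = 54 (K(p) = 1*54 = 54)
y(j) = sqrt(498 + 2*j) (y(j) = sqrt(j + (498 + j)) = sqrt(498 + 2*j))
(y(-997) + K(1861))/(1799460 + 1043984) = (sqrt(498 + 2*(-997)) + 54)/(1799460 + 1043984) = (sqrt(498 - 1994) + 54)/2843444 = (sqrt(-1496) + 54)*(1/2843444) = (2*I*sqrt(374) + 54)*(1/2843444) = (54 + 2*I*sqrt(374))*(1/2843444) = 27/1421722 + I*sqrt(374)/1421722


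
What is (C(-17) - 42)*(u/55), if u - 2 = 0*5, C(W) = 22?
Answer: -8/11 ≈ -0.72727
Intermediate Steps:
u = 2 (u = 2 + 0*5 = 2 + 0 = 2)
(C(-17) - 42)*(u/55) = (22 - 42)*(2/55) = -40/55 = -20*2/55 = -8/11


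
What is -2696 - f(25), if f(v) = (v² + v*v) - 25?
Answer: -3921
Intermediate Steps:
f(v) = -25 + 2*v² (f(v) = (v² + v²) - 25 = 2*v² - 25 = -25 + 2*v²)
-2696 - f(25) = -2696 - (-25 + 2*25²) = -2696 - (-25 + 2*625) = -2696 - (-25 + 1250) = -2696 - 1*1225 = -2696 - 1225 = -3921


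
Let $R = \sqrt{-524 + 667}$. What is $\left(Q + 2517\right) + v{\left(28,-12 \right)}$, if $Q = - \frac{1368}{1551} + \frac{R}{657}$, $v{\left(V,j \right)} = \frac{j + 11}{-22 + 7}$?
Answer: $\frac{19513012}{7755} + \frac{\sqrt{143}}{657} \approx 2516.2$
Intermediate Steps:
$R = \sqrt{143} \approx 11.958$
$v{\left(V,j \right)} = - \frac{11}{15} - \frac{j}{15}$ ($v{\left(V,j \right)} = \frac{11 + j}{-15} = \left(11 + j\right) \left(- \frac{1}{15}\right) = - \frac{11}{15} - \frac{j}{15}$)
$Q = - \frac{456}{517} + \frac{\sqrt{143}}{657}$ ($Q = - \frac{1368}{1551} + \frac{\sqrt{143}}{657} = \left(-1368\right) \frac{1}{1551} + \sqrt{143} \cdot \frac{1}{657} = - \frac{456}{517} + \frac{\sqrt{143}}{657} \approx -0.86381$)
$\left(Q + 2517\right) + v{\left(28,-12 \right)} = \left(\left(- \frac{456}{517} + \frac{\sqrt{143}}{657}\right) + 2517\right) - - \frac{1}{15} = \left(\frac{1300833}{517} + \frac{\sqrt{143}}{657}\right) + \left(- \frac{11}{15} + \frac{4}{5}\right) = \left(\frac{1300833}{517} + \frac{\sqrt{143}}{657}\right) + \frac{1}{15} = \frac{19513012}{7755} + \frac{\sqrt{143}}{657}$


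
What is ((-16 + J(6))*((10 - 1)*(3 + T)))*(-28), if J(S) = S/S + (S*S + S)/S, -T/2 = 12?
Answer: -42336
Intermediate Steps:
T = -24 (T = -2*12 = -24)
J(S) = 1 + (S + S²)/S (J(S) = 1 + (S² + S)/S = 1 + (S + S²)/S)
((-16 + J(6))*((10 - 1)*(3 + T)))*(-28) = ((-16 + (2 + 6))*((10 - 1)*(3 - 24)))*(-28) = ((-16 + 8)*(9*(-21)))*(-28) = -8*(-189)*(-28) = 1512*(-28) = -42336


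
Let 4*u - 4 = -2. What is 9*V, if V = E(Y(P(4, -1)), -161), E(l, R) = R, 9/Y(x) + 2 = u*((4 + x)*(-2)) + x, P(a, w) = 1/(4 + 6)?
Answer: -1449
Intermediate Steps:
u = ½ (u = 1 + (¼)*(-2) = 1 - ½ = ½ ≈ 0.50000)
P(a, w) = ⅒ (P(a, w) = 1/10 = ⅒)
Y(x) = -3/2 (Y(x) = 9/(-2 + (((4 + x)*(-2))/2 + x)) = 9/(-2 + ((-8 - 2*x)/2 + x)) = 9/(-2 + ((-4 - x) + x)) = 9/(-2 - 4) = 9/(-6) = 9*(-⅙) = -3/2)
V = -161
9*V = 9*(-161) = -1449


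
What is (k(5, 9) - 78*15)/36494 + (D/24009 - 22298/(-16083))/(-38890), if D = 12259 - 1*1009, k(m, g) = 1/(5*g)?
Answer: -977529467520163/30445845509263890 ≈ -0.032107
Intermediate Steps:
k(m, g) = 1/(5*g)
D = 11250 (D = 12259 - 1009 = 11250)
(k(5, 9) - 78*15)/36494 + (D/24009 - 22298/(-16083))/(-38890) = ((1/5)/9 - 78*15)/36494 + (11250/24009 - 22298/(-16083))/(-38890) = ((1/5)*(1/9) - 1170)*(1/36494) + (11250*(1/24009) - 22298*(-1/16083))*(-1/38890) = (1/45 - 1170)*(1/36494) + (3750/8003 + 22298/16083)*(-1/38890) = -52649/45*1/36494 + (238762144/128712249)*(-1/38890) = -52649/1642230 - 119381072/2502809681805 = -977529467520163/30445845509263890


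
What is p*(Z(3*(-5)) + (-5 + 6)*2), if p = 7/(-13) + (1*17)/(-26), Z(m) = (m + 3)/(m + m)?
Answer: -186/65 ≈ -2.8615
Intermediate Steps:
Z(m) = (3 + m)/(2*m) (Z(m) = (3 + m)/((2*m)) = (3 + m)*(1/(2*m)) = (3 + m)/(2*m))
p = -31/26 (p = 7*(-1/13) + 17*(-1/26) = -7/13 - 17/26 = -31/26 ≈ -1.1923)
p*(Z(3*(-5)) + (-5 + 6)*2) = -31*((3 + 3*(-5))/(2*((3*(-5)))) + (-5 + 6)*2)/26 = -31*((½)*(3 - 15)/(-15) + 1*2)/26 = -31*((½)*(-1/15)*(-12) + 2)/26 = -31*(⅖ + 2)/26 = -31/26*12/5 = -186/65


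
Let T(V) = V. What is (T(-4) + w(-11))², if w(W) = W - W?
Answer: 16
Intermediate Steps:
w(W) = 0
(T(-4) + w(-11))² = (-4 + 0)² = (-4)² = 16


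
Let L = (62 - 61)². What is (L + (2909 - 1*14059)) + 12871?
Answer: 1722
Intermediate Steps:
L = 1 (L = 1² = 1)
(L + (2909 - 1*14059)) + 12871 = (1 + (2909 - 1*14059)) + 12871 = (1 + (2909 - 14059)) + 12871 = (1 - 11150) + 12871 = -11149 + 12871 = 1722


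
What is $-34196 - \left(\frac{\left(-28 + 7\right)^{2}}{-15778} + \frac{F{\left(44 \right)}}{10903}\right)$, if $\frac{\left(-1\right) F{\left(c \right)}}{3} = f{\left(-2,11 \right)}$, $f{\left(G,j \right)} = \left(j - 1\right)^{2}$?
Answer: $- \frac{120053959409}{3510766} \approx -34196.0$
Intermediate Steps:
$f{\left(G,j \right)} = \left(-1 + j\right)^{2}$
$F{\left(c \right)} = -300$ ($F{\left(c \right)} = - 3 \left(-1 + 11\right)^{2} = - 3 \cdot 10^{2} = \left(-3\right) 100 = -300$)
$-34196 - \left(\frac{\left(-28 + 7\right)^{2}}{-15778} + \frac{F{\left(44 \right)}}{10903}\right) = -34196 - \left(\frac{\left(-28 + 7\right)^{2}}{-15778} - \frac{300}{10903}\right) = -34196 - \left(\left(-21\right)^{2} \left(- \frac{1}{15778}\right) - \frac{300}{10903}\right) = -34196 - \left(441 \left(- \frac{1}{15778}\right) - \frac{300}{10903}\right) = -34196 - \left(- \frac{9}{322} - \frac{300}{10903}\right) = -34196 - - \frac{194727}{3510766} = -34196 + \frac{194727}{3510766} = - \frac{120053959409}{3510766}$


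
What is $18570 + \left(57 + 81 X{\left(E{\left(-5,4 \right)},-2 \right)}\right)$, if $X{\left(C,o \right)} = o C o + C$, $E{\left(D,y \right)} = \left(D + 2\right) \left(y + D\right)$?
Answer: $19842$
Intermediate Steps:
$E{\left(D,y \right)} = \left(2 + D\right) \left(D + y\right)$
$X{\left(C,o \right)} = C + C o^{2}$ ($X{\left(C,o \right)} = C o o + C = C o^{2} + C = C + C o^{2}$)
$18570 + \left(57 + 81 X{\left(E{\left(-5,4 \right)},-2 \right)}\right) = 18570 + \left(57 + 81 \left(\left(-5\right)^{2} + 2 \left(-5\right) + 2 \cdot 4 - 20\right) \left(1 + \left(-2\right)^{2}\right)\right) = 18570 + \left(57 + 81 \left(25 - 10 + 8 - 20\right) \left(1 + 4\right)\right) = 18570 + \left(57 + 81 \cdot 3 \cdot 5\right) = 18570 + \left(57 + 81 \cdot 15\right) = 18570 + \left(57 + 1215\right) = 18570 + 1272 = 19842$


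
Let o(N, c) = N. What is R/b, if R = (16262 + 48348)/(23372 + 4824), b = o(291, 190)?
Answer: 4615/586074 ≈ 0.0078744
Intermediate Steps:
b = 291
R = 4615/2014 (R = 64610/28196 = 64610*(1/28196) = 4615/2014 ≈ 2.2915)
R/b = (4615/2014)/291 = (4615/2014)*(1/291) = 4615/586074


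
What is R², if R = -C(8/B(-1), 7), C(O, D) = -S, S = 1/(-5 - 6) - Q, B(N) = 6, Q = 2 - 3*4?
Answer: 11881/121 ≈ 98.190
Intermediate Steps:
Q = -10 (Q = 2 - 12 = -10)
S = 109/11 (S = 1/(-5 - 6) - 1*(-10) = 1/(-11) + 10 = -1/11 + 10 = 109/11 ≈ 9.9091)
C(O, D) = -109/11 (C(O, D) = -1*109/11 = -109/11)
R = 109/11 (R = -1*(-109/11) = 109/11 ≈ 9.9091)
R² = (109/11)² = 11881/121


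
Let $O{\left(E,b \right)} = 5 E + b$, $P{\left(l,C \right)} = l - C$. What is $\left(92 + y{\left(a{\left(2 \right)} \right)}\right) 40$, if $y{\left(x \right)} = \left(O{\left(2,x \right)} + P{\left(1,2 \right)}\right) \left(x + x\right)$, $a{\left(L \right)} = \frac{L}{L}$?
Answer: $4480$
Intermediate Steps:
$O{\left(E,b \right)} = b + 5 E$
$a{\left(L \right)} = 1$
$y{\left(x \right)} = 2 x \left(9 + x\right)$ ($y{\left(x \right)} = \left(\left(x + 5 \cdot 2\right) + \left(1 - 2\right)\right) \left(x + x\right) = \left(\left(x + 10\right) + \left(1 - 2\right)\right) 2 x = \left(\left(10 + x\right) - 1\right) 2 x = \left(9 + x\right) 2 x = 2 x \left(9 + x\right)$)
$\left(92 + y{\left(a{\left(2 \right)} \right)}\right) 40 = \left(92 + 2 \cdot 1 \left(9 + 1\right)\right) 40 = \left(92 + 2 \cdot 1 \cdot 10\right) 40 = \left(92 + 20\right) 40 = 112 \cdot 40 = 4480$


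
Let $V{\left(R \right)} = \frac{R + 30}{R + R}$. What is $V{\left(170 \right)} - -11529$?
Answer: $\frac{196003}{17} \approx 11530.0$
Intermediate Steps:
$V{\left(R \right)} = \frac{30 + R}{2 R}$
$V{\left(170 \right)} - -11529 = \frac{30 + 170}{2 \cdot 170} - -11529 = \frac{1}{2} \cdot \frac{1}{170} \cdot 200 + 11529 = \frac{10}{17} + 11529 = \frac{196003}{17}$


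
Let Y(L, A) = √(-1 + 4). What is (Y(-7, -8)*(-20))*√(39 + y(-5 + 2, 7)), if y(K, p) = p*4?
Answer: -20*√201 ≈ -283.55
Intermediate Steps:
Y(L, A) = √3
y(K, p) = 4*p
(Y(-7, -8)*(-20))*√(39 + y(-5 + 2, 7)) = (√3*(-20))*√(39 + 4*7) = (-20*√3)*√(39 + 28) = (-20*√3)*√67 = -20*√201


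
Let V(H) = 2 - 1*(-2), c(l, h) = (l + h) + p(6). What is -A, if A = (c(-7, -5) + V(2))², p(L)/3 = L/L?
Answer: -25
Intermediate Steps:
p(L) = 3 (p(L) = 3*(L/L) = 3*1 = 3)
c(l, h) = 3 + h + l (c(l, h) = (l + h) + 3 = (h + l) + 3 = 3 + h + l)
V(H) = 4 (V(H) = 2 + 2 = 4)
A = 25 (A = ((3 - 5 - 7) + 4)² = (-9 + 4)² = (-5)² = 25)
-A = -1*25 = -25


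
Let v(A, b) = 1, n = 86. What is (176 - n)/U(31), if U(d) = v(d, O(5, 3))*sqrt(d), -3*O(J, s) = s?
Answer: 90*sqrt(31)/31 ≈ 16.164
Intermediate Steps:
O(J, s) = -s/3
U(d) = sqrt(d) (U(d) = 1*sqrt(d) = sqrt(d))
(176 - n)/U(31) = (176 - 1*86)/(sqrt(31)) = (176 - 86)*(sqrt(31)/31) = 90*(sqrt(31)/31) = 90*sqrt(31)/31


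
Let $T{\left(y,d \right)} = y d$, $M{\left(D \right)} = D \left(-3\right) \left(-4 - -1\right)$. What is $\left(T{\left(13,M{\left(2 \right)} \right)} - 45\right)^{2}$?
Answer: $35721$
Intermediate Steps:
$M{\left(D \right)} = 9 D$ ($M{\left(D \right)} = - 3 D \left(-4 + 1\right) = - 3 D \left(-3\right) = 9 D$)
$T{\left(y,d \right)} = d y$
$\left(T{\left(13,M{\left(2 \right)} \right)} - 45\right)^{2} = \left(9 \cdot 2 \cdot 13 - 45\right)^{2} = \left(18 \cdot 13 - 45\right)^{2} = \left(234 - 45\right)^{2} = 189^{2} = 35721$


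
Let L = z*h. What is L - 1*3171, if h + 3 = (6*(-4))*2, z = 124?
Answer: -9495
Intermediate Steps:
h = -51 (h = -3 + (6*(-4))*2 = -3 - 24*2 = -3 - 48 = -51)
L = -6324 (L = 124*(-51) = -6324)
L - 1*3171 = -6324 - 1*3171 = -6324 - 3171 = -9495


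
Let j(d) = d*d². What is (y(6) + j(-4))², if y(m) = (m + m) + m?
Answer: 2116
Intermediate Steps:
y(m) = 3*m (y(m) = 2*m + m = 3*m)
j(d) = d³
(y(6) + j(-4))² = (3*6 + (-4)³)² = (18 - 64)² = (-46)² = 2116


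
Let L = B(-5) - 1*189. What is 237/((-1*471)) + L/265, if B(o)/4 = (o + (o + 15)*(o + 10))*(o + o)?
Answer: -333208/41605 ≈ -8.0089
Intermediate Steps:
B(o) = 8*o*(o + (10 + o)*(15 + o)) (B(o) = 4*((o + (o + 15)*(o + 10))*(o + o)) = 4*((o + (15 + o)*(10 + o))*(2*o)) = 4*((o + (10 + o)*(15 + o))*(2*o)) = 4*(2*o*(o + (10 + o)*(15 + o))) = 8*o*(o + (10 + o)*(15 + o)))
L = -1989 (L = 8*(-5)*(150 + (-5)**2 + 26*(-5)) - 1*189 = 8*(-5)*(150 + 25 - 130) - 189 = 8*(-5)*45 - 189 = -1800 - 189 = -1989)
237/((-1*471)) + L/265 = 237/((-1*471)) - 1989/265 = 237/(-471) - 1989*1/265 = 237*(-1/471) - 1989/265 = -79/157 - 1989/265 = -333208/41605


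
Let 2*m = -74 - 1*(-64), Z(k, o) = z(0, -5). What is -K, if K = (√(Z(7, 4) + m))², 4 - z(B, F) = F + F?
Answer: -9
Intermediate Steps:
z(B, F) = 4 - 2*F (z(B, F) = 4 - (F + F) = 4 - 2*F)
Z(k, o) = 14 (Z(k, o) = 4 - 2*(-5) = 4 + 10 = 14)
m = -5 (m = (-74 - 1*(-64))/2 = (-74 + 64)/2 = (½)*(-10) = -5)
K = 9 (K = (√(14 - 5))² = (√9)² = 3² = 9)
-K = -1*9 = -9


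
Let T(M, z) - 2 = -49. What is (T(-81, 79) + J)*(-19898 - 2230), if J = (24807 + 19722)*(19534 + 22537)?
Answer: -41454141841536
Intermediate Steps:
J = 1873379559 (J = 44529*42071 = 1873379559)
T(M, z) = -47 (T(M, z) = 2 - 49 = -47)
(T(-81, 79) + J)*(-19898 - 2230) = (-47 + 1873379559)*(-19898 - 2230) = 1873379512*(-22128) = -41454141841536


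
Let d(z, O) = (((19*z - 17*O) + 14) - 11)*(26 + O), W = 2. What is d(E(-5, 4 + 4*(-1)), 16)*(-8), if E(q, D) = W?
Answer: 77616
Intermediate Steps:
E(q, D) = 2
d(z, O) = (26 + O)*(3 - 17*O + 19*z) (d(z, O) = (((-17*O + 19*z) + 14) - 11)*(26 + O) = ((14 - 17*O + 19*z) - 11)*(26 + O) = (3 - 17*O + 19*z)*(26 + O) = (26 + O)*(3 - 17*O + 19*z))
d(E(-5, 4 + 4*(-1)), 16)*(-8) = (78 - 439*16 - 17*16² + 494*2 + 19*16*2)*(-8) = (78 - 7024 - 17*256 + 988 + 608)*(-8) = (78 - 7024 - 4352 + 988 + 608)*(-8) = -9702*(-8) = 77616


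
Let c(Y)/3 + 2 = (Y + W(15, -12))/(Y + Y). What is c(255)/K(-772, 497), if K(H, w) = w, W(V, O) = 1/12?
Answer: -9179/1013880 ≈ -0.0090533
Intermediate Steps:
W(V, O) = 1/12
c(Y) = -6 + 3*(1/12 + Y)/(2*Y) (c(Y) = -6 + 3*((Y + 1/12)/(Y + Y)) = -6 + 3*((1/12 + Y)/((2*Y))) = -6 + 3*((1/12 + Y)*(1/(2*Y))) = -6 + 3*((1/12 + Y)/(2*Y)) = -6 + 3*(1/12 + Y)/(2*Y))
c(255)/K(-772, 497) = ((1/8)*(1 - 36*255)/255)/497 = ((1/8)*(1/255)*(1 - 9180))*(1/497) = ((1/8)*(1/255)*(-9179))*(1/497) = -9179/2040*1/497 = -9179/1013880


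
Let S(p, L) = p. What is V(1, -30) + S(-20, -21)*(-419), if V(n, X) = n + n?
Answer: 8382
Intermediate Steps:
V(n, X) = 2*n
V(1, -30) + S(-20, -21)*(-419) = 2*1 - 20*(-419) = 2 + 8380 = 8382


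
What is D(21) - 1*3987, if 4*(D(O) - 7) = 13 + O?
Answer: -7943/2 ≈ -3971.5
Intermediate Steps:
D(O) = 41/4 + O/4 (D(O) = 7 + (13 + O)/4 = 7 + (13/4 + O/4) = 41/4 + O/4)
D(21) - 1*3987 = (41/4 + (¼)*21) - 1*3987 = (41/4 + 21/4) - 3987 = 31/2 - 3987 = -7943/2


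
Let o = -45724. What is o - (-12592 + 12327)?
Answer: -45459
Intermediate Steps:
o - (-12592 + 12327) = -45724 - (-12592 + 12327) = -45724 - 1*(-265) = -45724 + 265 = -45459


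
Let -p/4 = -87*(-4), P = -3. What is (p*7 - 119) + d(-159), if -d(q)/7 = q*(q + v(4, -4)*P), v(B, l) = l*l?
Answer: -240254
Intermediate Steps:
p = -1392 (p = -(-348)*(-4) = -4*348 = -1392)
v(B, l) = l²
d(q) = -7*q*(-48 + q) (d(q) = -7*q*(q + (-4)²*(-3)) = -7*q*(q + 16*(-3)) = -7*q*(q - 48) = -7*q*(-48 + q))
(p*7 - 119) + d(-159) = (-1392*7 - 119) + 7*(-159)*(48 - 1*(-159)) = (-9744 - 119) + 7*(-159)*(48 + 159) = -9863 + 7*(-159)*207 = -9863 - 230391 = -240254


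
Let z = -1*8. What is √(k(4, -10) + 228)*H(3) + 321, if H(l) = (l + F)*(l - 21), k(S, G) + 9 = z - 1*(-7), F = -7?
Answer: 321 + 72*√218 ≈ 1384.1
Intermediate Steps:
z = -8
k(S, G) = -10 (k(S, G) = -9 + (-8 - 1*(-7)) = -9 + (-8 + 7) = -9 - 1 = -10)
H(l) = (-21 + l)*(-7 + l) (H(l) = (l - 7)*(l - 21) = (-7 + l)*(-21 + l) = (-21 + l)*(-7 + l))
√(k(4, -10) + 228)*H(3) + 321 = √(-10 + 228)*(147 + 3² - 28*3) + 321 = √218*(147 + 9 - 84) + 321 = √218*72 + 321 = 72*√218 + 321 = 321 + 72*√218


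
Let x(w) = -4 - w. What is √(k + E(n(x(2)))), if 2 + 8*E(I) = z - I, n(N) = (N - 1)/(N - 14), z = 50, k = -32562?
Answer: I*√52089670/40 ≈ 180.43*I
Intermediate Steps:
n(N) = (-1 + N)/(-14 + N)
E(I) = 6 - I/8 (E(I) = -¼ + (50 - I)/8 = -¼ + (25/4 - I/8) = 6 - I/8)
√(k + E(n(x(2)))) = √(-32562 + (6 - (-1 + (-4 - 1*2))/(8*(-14 + (-4 - 1*2))))) = √(-32562 + (6 - (-1 + (-4 - 2))/(8*(-14 + (-4 - 2))))) = √(-32562 + (6 - (-1 - 6)/(8*(-14 - 6)))) = √(-32562 + (6 - (-7)/(8*(-20)))) = √(-32562 + (6 - (-1)*(-7)/160)) = √(-32562 + (6 - ⅛*7/20)) = √(-32562 + (6 - 7/160)) = √(-32562 + 953/160) = √(-5208967/160) = I*√52089670/40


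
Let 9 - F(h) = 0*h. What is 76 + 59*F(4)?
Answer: 607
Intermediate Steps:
F(h) = 9 (F(h) = 9 - 0*h = 9 - 1*0 = 9 + 0 = 9)
76 + 59*F(4) = 76 + 59*9 = 76 + 531 = 607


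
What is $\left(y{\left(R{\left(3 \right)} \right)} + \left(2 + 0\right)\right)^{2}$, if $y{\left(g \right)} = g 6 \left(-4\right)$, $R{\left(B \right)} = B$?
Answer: $4900$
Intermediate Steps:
$y{\left(g \right)} = - 24 g$ ($y{\left(g \right)} = 6 g \left(-4\right) = - 24 g$)
$\left(y{\left(R{\left(3 \right)} \right)} + \left(2 + 0\right)\right)^{2} = \left(\left(-24\right) 3 + \left(2 + 0\right)\right)^{2} = \left(-72 + 2\right)^{2} = \left(-70\right)^{2} = 4900$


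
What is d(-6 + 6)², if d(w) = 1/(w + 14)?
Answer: 1/196 ≈ 0.0051020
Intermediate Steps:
d(w) = 1/(14 + w)
d(-6 + 6)² = (1/(14 + (-6 + 6)))² = (1/(14 + 0))² = (1/14)² = 1/196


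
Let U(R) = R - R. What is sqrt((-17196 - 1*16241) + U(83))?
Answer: I*sqrt(33437) ≈ 182.86*I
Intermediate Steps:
U(R) = 0
sqrt((-17196 - 1*16241) + U(83)) = sqrt((-17196 - 1*16241) + 0) = sqrt((-17196 - 16241) + 0) = sqrt(-33437 + 0) = sqrt(-33437) = I*sqrt(33437)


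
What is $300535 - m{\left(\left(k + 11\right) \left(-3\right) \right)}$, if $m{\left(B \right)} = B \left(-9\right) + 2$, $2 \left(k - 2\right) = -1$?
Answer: $\frac{600391}{2} \approx 3.002 \cdot 10^{5}$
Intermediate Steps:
$k = \frac{3}{2}$ ($k = 2 + \frac{1}{2} \left(-1\right) = 2 - \frac{1}{2} = \frac{3}{2} \approx 1.5$)
$m{\left(B \right)} = 2 - 9 B$ ($m{\left(B \right)} = - 9 B + 2 = 2 - 9 B$)
$300535 - m{\left(\left(k + 11\right) \left(-3\right) \right)} = 300535 - \left(2 - 9 \left(\frac{3}{2} + 11\right) \left(-3\right)\right) = 300535 - \left(2 - 9 \cdot \frac{25}{2} \left(-3\right)\right) = 300535 - \left(2 - - \frac{675}{2}\right) = 300535 - \left(2 + \frac{675}{2}\right) = 300535 - \frac{679}{2} = \frac{600391}{2}$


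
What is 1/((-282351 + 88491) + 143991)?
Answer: -1/49869 ≈ -2.0053e-5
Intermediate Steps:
1/((-282351 + 88491) + 143991) = 1/(-193860 + 143991) = 1/(-49869) = -1/49869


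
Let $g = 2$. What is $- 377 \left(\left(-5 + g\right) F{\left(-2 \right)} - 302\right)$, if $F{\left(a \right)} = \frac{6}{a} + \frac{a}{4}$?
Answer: $\frac{219791}{2} \approx 1.099 \cdot 10^{5}$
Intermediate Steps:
$F{\left(a \right)} = \frac{6}{a} + \frac{a}{4}$ ($F{\left(a \right)} = \frac{6}{a} + a \frac{1}{4} = \frac{6}{a} + \frac{a}{4}$)
$- 377 \left(\left(-5 + g\right) F{\left(-2 \right)} - 302\right) = - 377 \left(\left(-5 + 2\right) \left(\frac{6}{-2} + \frac{1}{4} \left(-2\right)\right) - 302\right) = - 377 \left(- 3 \left(6 \left(- \frac{1}{2}\right) - \frac{1}{2}\right) - 302\right) = - 377 \left(- 3 \left(-3 - \frac{1}{2}\right) - 302\right) = - 377 \left(\left(-3\right) \left(- \frac{7}{2}\right) - 302\right) = - 377 \left(\frac{21}{2} - 302\right) = \left(-377\right) \left(- \frac{583}{2}\right) = \frac{219791}{2}$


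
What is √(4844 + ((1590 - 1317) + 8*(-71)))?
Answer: √4549 ≈ 67.446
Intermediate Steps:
√(4844 + ((1590 - 1317) + 8*(-71))) = √(4844 + (273 - 568)) = √(4844 - 295) = √4549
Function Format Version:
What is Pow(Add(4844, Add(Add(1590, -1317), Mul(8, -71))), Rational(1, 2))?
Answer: Pow(4549, Rational(1, 2)) ≈ 67.446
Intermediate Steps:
Pow(Add(4844, Add(Add(1590, -1317), Mul(8, -71))), Rational(1, 2)) = Pow(Add(4844, Add(273, -568)), Rational(1, 2)) = Pow(Add(4844, -295), Rational(1, 2)) = Pow(4549, Rational(1, 2))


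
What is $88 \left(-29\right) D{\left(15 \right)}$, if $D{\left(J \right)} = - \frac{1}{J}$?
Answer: $\frac{2552}{15} \approx 170.13$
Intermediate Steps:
$88 \left(-29\right) D{\left(15 \right)} = 88 \left(-29\right) \left(- \frac{1}{15}\right) = - 2552 \left(\left(-1\right) \frac{1}{15}\right) = \left(-2552\right) \left(- \frac{1}{15}\right) = \frac{2552}{15}$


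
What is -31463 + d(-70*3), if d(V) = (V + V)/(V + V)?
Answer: -31462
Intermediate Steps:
d(V) = 1 (d(V) = (2*V)/((2*V)) = (2*V)*(1/(2*V)) = 1)
-31463 + d(-70*3) = -31463 + 1 = -31462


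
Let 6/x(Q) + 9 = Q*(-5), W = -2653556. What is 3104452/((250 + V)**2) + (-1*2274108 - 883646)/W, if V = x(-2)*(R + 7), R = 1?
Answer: 1064782302191/29455798378 ≈ 36.148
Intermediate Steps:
x(Q) = 6/(-9 - 5*Q) (x(Q) = 6/(-9 + Q*(-5)) = 6/(-9 - 5*Q))
V = 48 (V = (-6/(9 + 5*(-2)))*(1 + 7) = -6/(9 - 10)*8 = -6/(-1)*8 = -6*(-1)*8 = 6*8 = 48)
3104452/((250 + V)**2) + (-1*2274108 - 883646)/W = 3104452/((250 + 48)**2) + (-1*2274108 - 883646)/(-2653556) = 3104452/(298**2) + (-2274108 - 883646)*(-1/2653556) = 3104452/88804 - 3157754*(-1/2653556) = 3104452*(1/88804) + 1578877/1326778 = 776113/22201 + 1578877/1326778 = 1064782302191/29455798378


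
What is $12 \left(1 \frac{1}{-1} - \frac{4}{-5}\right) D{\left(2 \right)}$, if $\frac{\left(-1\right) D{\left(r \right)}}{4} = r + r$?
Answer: $\frac{192}{5} \approx 38.4$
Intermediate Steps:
$D{\left(r \right)} = - 8 r$ ($D{\left(r \right)} = - 4 \left(r + r\right) = - 4 \cdot 2 r = - 8 r$)
$12 \left(1 \frac{1}{-1} - \frac{4}{-5}\right) D{\left(2 \right)} = 12 \left(1 \frac{1}{-1} - \frac{4}{-5}\right) \left(\left(-8\right) 2\right) = 12 \left(1 \left(-1\right) - - \frac{4}{5}\right) \left(-16\right) = 12 \left(-1 + \frac{4}{5}\right) \left(-16\right) = 12 \left(- \frac{1}{5}\right) \left(-16\right) = \left(- \frac{12}{5}\right) \left(-16\right) = \frac{192}{5}$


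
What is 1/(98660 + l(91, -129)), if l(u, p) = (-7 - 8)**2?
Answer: 1/98885 ≈ 1.0113e-5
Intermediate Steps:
l(u, p) = 225 (l(u, p) = (-15)**2 = 225)
1/(98660 + l(91, -129)) = 1/(98660 + 225) = 1/98885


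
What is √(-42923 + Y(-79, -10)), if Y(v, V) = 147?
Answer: 2*I*√10694 ≈ 206.82*I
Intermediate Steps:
√(-42923 + Y(-79, -10)) = √(-42923 + 147) = √(-42776) = 2*I*√10694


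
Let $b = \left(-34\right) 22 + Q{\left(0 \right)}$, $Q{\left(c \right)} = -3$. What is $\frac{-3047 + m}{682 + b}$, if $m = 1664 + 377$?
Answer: $\frac{1006}{69} \approx 14.58$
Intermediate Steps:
$m = 2041$
$b = -751$ ($b = \left(-34\right) 22 - 3 = -748 - 3 = -751$)
$\frac{-3047 + m}{682 + b} = \frac{-3047 + 2041}{682 - 751} = - \frac{1006}{-69} = \left(-1006\right) \left(- \frac{1}{69}\right) = \frac{1006}{69}$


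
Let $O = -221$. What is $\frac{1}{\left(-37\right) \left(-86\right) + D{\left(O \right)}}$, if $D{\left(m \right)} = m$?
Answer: $\frac{1}{2961} \approx 0.00033772$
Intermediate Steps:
$\frac{1}{\left(-37\right) \left(-86\right) + D{\left(O \right)}} = \frac{1}{\left(-37\right) \left(-86\right) - 221} = \frac{1}{3182 - 221} = \frac{1}{2961}$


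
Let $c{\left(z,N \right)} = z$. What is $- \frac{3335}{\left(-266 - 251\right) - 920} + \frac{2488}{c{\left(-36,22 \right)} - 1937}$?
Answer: $\frac{3004699}{2835201} \approx 1.0598$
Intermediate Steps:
$- \frac{3335}{\left(-266 - 251\right) - 920} + \frac{2488}{c{\left(-36,22 \right)} - 1937} = - \frac{3335}{\left(-266 - 251\right) - 920} + \frac{2488}{-36 - 1937} = - \frac{3335}{-517 - 920} + \frac{2488}{-36 - 1937} = - \frac{3335}{-1437} + \frac{2488}{-1973} = \left(-3335\right) \left(- \frac{1}{1437}\right) + 2488 \left(- \frac{1}{1973}\right) = \frac{3335}{1437} - \frac{2488}{1973} = \frac{3004699}{2835201}$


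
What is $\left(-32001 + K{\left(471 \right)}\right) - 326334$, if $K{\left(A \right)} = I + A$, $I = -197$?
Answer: $-358061$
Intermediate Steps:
$K{\left(A \right)} = -197 + A$
$\left(-32001 + K{\left(471 \right)}\right) - 326334 = \left(-32001 + \left(-197 + 471\right)\right) - 326334 = \left(-32001 + 274\right) - 326334 = -31727 - 326334 = -358061$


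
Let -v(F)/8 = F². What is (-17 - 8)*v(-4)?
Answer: 3200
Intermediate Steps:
v(F) = -8*F²
(-17 - 8)*v(-4) = (-17 - 8)*(-8*(-4)²) = -(-200)*16 = -25*(-128) = 3200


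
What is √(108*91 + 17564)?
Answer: 16*√107 ≈ 165.51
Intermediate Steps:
√(108*91 + 17564) = √(9828 + 17564) = √27392 = 16*√107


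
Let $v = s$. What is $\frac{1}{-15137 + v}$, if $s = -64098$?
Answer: $- \frac{1}{79235} \approx -1.2621 \cdot 10^{-5}$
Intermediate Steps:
$v = -64098$
$\frac{1}{-15137 + v} = \frac{1}{-15137 - 64098} = \frac{1}{-79235} = - \frac{1}{79235}$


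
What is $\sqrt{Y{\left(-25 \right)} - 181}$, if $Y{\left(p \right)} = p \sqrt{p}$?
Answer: $\sqrt{-181 - 125 i} \approx 4.4141 - 14.159 i$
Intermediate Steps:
$Y{\left(p \right)} = p^{\frac{3}{2}}$
$\sqrt{Y{\left(-25 \right)} - 181} = \sqrt{\left(-25\right)^{\frac{3}{2}} - 181} = \sqrt{- 125 i - 181} = \sqrt{-181 - 125 i}$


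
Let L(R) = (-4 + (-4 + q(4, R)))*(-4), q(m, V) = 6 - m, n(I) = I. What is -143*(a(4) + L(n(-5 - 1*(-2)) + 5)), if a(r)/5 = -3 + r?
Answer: -4147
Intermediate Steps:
a(r) = -15 + 5*r (a(r) = 5*(-3 + r) = -15 + 5*r)
L(R) = 24 (L(R) = (-4 + (-4 + (6 - 1*4)))*(-4) = (-4 + (-4 + (6 - 4)))*(-4) = (-4 + (-4 + 2))*(-4) = (-4 - 2)*(-4) = -6*(-4) = 24)
-143*(a(4) + L(n(-5 - 1*(-2)) + 5)) = -143*((-15 + 5*4) + 24) = -143*((-15 + 20) + 24) = -143*(5 + 24) = -143*29 = -4147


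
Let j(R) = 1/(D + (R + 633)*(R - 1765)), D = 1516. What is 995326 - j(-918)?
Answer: 762589916745/766171 ≈ 9.9533e+5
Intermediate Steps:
j(R) = 1/(1516 + (-1765 + R)*(633 + R)) (j(R) = 1/(1516 + (R + 633)*(R - 1765)) = 1/(1516 + (633 + R)*(-1765 + R)) = 1/(1516 + (-1765 + R)*(633 + R)))
995326 - j(-918) = 995326 - 1/(-1115729 + (-918)² - 1132*(-918)) = 995326 - 1/(-1115729 + 842724 + 1039176) = 995326 - 1/766171 = 762589916745/766171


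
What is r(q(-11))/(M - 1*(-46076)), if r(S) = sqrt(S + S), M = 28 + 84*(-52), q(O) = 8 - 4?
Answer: sqrt(2)/20868 ≈ 6.7769e-5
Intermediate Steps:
q(O) = 4
M = -4340 (M = 28 - 4368 = -4340)
r(S) = sqrt(2)*sqrt(S) (r(S) = sqrt(2*S) = sqrt(2)*sqrt(S))
r(q(-11))/(M - 1*(-46076)) = (sqrt(2)*sqrt(4))/(-4340 - 1*(-46076)) = (sqrt(2)*2)/(-4340 + 46076) = (2*sqrt(2))/41736 = (2*sqrt(2))*(1/41736) = sqrt(2)/20868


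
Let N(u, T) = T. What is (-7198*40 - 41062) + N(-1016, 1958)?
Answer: -327024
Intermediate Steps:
(-7198*40 - 41062) + N(-1016, 1958) = (-7198*40 - 41062) + 1958 = (-287920 - 41062) + 1958 = -328982 + 1958 = -327024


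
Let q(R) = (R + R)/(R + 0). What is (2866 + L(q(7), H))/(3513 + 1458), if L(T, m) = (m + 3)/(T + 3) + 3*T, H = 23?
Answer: 14386/24855 ≈ 0.57880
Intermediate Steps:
q(R) = 2 (q(R) = (2*R)/R = 2)
L(T, m) = 3*T + (3 + m)/(3 + T) (L(T, m) = (3 + m)/(3 + T) + 3*T = 3*T + (3 + m)/(3 + T))
(2866 + L(q(7), H))/(3513 + 1458) = (2866 + (3 + 23 + 3*2² + 9*2)/(3 + 2))/(3513 + 1458) = (2866 + (3 + 23 + 3*4 + 18)/5)/4971 = (2866 + (3 + 23 + 12 + 18)/5)*(1/4971) = (2866 + (⅕)*56)*(1/4971) = (2866 + 56/5)*(1/4971) = (14386/5)*(1/4971) = 14386/24855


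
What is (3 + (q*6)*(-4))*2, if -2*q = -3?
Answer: -66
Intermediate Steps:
q = 3/2 (q = -½*(-3) = 3/2 ≈ 1.5000)
(3 + (q*6)*(-4))*2 = (3 + ((3/2)*6)*(-4))*2 = (3 + 9*(-4))*2 = (3 - 36)*2 = -33*2 = -66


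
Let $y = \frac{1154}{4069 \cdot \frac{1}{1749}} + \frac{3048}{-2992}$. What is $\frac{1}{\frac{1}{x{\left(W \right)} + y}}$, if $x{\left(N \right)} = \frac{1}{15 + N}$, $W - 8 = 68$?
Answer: $\frac{5273294867}{10652642} \approx 495.02$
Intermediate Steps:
$y = \frac{753311115}{1521806}$ ($y = \frac{1154}{4069 \cdot \frac{1}{1749}} + 3048 \left(- \frac{1}{2992}\right) = \frac{1154}{\frac{4069}{1749}} - \frac{381}{374} = 1154 \cdot \frac{1749}{4069} - \frac{381}{374} = \frac{2018346}{4069} - \frac{381}{374} = \frac{753311115}{1521806} \approx 495.01$)
$W = 76$ ($W = 8 + 68 = 76$)
$\frac{1}{\frac{1}{x{\left(W \right)} + y}} = \frac{1}{\frac{1}{\frac{1}{15 + 76} + \frac{753311115}{1521806}}} = \frac{1}{\frac{1}{\frac{1}{91} + \frac{753311115}{1521806}}} = \frac{1}{\frac{1}{\frac{5273294867}{10652642}}} = \frac{1}{\frac{10652642}{5273294867}} = \frac{5273294867}{10652642}$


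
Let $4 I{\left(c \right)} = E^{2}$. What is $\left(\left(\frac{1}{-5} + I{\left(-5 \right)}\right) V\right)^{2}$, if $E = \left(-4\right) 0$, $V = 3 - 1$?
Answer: $\frac{4}{25} \approx 0.16$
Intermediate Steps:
$V = 2$
$E = 0$
$I{\left(c \right)} = 0$ ($I{\left(c \right)} = \frac{0^{2}}{4} = \frac{1}{4} \cdot 0 = 0$)
$\left(\left(\frac{1}{-5} + I{\left(-5 \right)}\right) V\right)^{2} = \left(\left(\frac{1}{-5} + 0\right) 2\right)^{2} = \left(\left(- \frac{1}{5} + 0\right) 2\right)^{2} = \left(\left(- \frac{1}{5}\right) 2\right)^{2} = \left(- \frac{2}{5}\right)^{2} = \frac{4}{25}$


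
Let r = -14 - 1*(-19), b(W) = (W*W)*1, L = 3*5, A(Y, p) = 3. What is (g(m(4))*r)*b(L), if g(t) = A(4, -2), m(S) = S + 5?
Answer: 3375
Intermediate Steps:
m(S) = 5 + S
g(t) = 3
L = 15
b(W) = W² (b(W) = W²*1 = W²)
r = 5 (r = -14 + 19 = 5)
(g(m(4))*r)*b(L) = (3*5)*15² = 15*225 = 3375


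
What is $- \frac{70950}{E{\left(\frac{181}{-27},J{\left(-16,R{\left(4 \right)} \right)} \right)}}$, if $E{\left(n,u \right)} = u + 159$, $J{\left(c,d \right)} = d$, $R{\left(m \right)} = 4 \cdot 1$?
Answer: $- \frac{70950}{163} \approx -435.28$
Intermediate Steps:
$R{\left(m \right)} = 4$
$E{\left(n,u \right)} = 159 + u$
$- \frac{70950}{E{\left(\frac{181}{-27},J{\left(-16,R{\left(4 \right)} \right)} \right)}} = - \frac{70950}{159 + 4} = - \frac{70950}{163}$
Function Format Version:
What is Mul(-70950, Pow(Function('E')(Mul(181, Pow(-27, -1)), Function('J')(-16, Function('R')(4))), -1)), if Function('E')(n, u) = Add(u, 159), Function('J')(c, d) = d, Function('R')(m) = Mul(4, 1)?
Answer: Rational(-70950, 163) ≈ -435.28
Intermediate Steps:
Function('R')(m) = 4
Function('E')(n, u) = Add(159, u)
Mul(-70950, Pow(Function('E')(Mul(181, Pow(-27, -1)), Function('J')(-16, Function('R')(4))), -1)) = Mul(-70950, Pow(Add(159, 4), -1)) = Mul(-70950, Pow(163, -1)) = Mul(-70950, Rational(1, 163)) = Rational(-70950, 163)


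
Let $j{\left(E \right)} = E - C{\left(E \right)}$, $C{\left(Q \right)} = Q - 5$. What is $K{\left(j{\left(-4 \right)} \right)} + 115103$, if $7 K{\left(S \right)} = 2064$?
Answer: $\frac{807785}{7} \approx 1.154 \cdot 10^{5}$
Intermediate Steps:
$C{\left(Q \right)} = -5 + Q$ ($C{\left(Q \right)} = Q - 5 = -5 + Q$)
$j{\left(E \right)} = 5$ ($j{\left(E \right)} = E - \left(-5 + E\right) = 5$)
$K{\left(S \right)} = \frac{2064}{7}$ ($K{\left(S \right)} = \frac{1}{7} \cdot 2064 = \frac{2064}{7}$)
$K{\left(j{\left(-4 \right)} \right)} + 115103 = \frac{2064}{7} + 115103 = \frac{807785}{7}$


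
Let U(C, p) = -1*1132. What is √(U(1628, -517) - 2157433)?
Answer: I*√2158565 ≈ 1469.2*I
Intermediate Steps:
U(C, p) = -1132
√(U(1628, -517) - 2157433) = √(-1132 - 2157433) = √(-2158565) = I*√2158565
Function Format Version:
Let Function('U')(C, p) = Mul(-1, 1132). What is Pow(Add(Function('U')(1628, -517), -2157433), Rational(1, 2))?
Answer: Mul(I, Pow(2158565, Rational(1, 2))) ≈ Mul(1469.2, I)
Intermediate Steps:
Function('U')(C, p) = -1132
Pow(Add(Function('U')(1628, -517), -2157433), Rational(1, 2)) = Pow(Add(-1132, -2157433), Rational(1, 2)) = Pow(-2158565, Rational(1, 2)) = Mul(I, Pow(2158565, Rational(1, 2)))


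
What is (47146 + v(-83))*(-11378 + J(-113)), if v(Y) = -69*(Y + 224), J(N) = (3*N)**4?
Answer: 494159765898871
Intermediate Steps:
J(N) = 81*N**4
v(Y) = -15456 - 69*Y (v(Y) = -69*(224 + Y) = -15456 - 69*Y)
(47146 + v(-83))*(-11378 + J(-113)) = (47146 + (-15456 - 69*(-83)))*(-11378 + 81*(-113)**4) = (47146 + (-15456 + 5727))*(-11378 + 81*163047361) = (47146 - 9729)*(-11378 + 13206836241) = 37417*13206824863 = 494159765898871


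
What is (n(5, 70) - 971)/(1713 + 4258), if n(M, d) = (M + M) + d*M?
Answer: -611/5971 ≈ -0.10233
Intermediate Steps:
n(M, d) = 2*M + M*d
(n(5, 70) - 971)/(1713 + 4258) = (5*(2 + 70) - 971)/(1713 + 4258) = (5*72 - 971)/5971 = (360 - 971)*(1/5971) = -611*1/5971 = -611/5971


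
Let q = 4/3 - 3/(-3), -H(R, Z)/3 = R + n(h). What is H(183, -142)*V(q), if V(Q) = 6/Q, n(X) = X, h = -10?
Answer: -9342/7 ≈ -1334.6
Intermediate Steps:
H(R, Z) = 30 - 3*R (H(R, Z) = -3*(R - 10) = -3*(-10 + R) = 30 - 3*R)
q = 7/3 (q = 4*(⅓) - 3*(-⅓) = 4/3 + 1 = 7/3 ≈ 2.3333)
H(183, -142)*V(q) = (30 - 3*183)*(6/(7/3)) = (30 - 549)*(6*(3/7)) = -519*18/7 = -9342/7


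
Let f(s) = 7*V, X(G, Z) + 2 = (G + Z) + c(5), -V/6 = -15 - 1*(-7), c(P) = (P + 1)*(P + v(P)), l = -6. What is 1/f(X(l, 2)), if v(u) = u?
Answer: 1/336 ≈ 0.0029762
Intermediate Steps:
c(P) = 2*P*(1 + P) (c(P) = (P + 1)*(P + P) = (1 + P)*(2*P) = 2*P*(1 + P))
V = 48 (V = -6*(-15 - 1*(-7)) = -6*(-15 + 7) = -6*(-8) = 48)
X(G, Z) = 58 + G + Z (X(G, Z) = -2 + ((G + Z) + 2*5*(1 + 5)) = -2 + ((G + Z) + 2*5*6) = -2 + ((G + Z) + 60) = -2 + (60 + G + Z) = 58 + G + Z)
f(s) = 336 (f(s) = 7*48 = 336)
1/f(X(l, 2)) = 1/336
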